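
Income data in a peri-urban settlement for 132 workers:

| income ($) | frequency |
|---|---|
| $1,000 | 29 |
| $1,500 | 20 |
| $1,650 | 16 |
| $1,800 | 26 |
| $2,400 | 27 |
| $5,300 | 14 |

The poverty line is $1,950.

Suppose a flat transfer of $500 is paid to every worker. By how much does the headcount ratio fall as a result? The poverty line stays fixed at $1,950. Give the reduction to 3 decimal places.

Before: below the line — 29×$1,000, 20×$1,500, 16×$1,650, 26×$1,800; headcount ratio = 0.68939.
After the $500 transfer: below the line — 29×$1,500; headcount ratio = 0.21970.
Reduction = 0.68939 − 0.21970 = 0.470.

0.470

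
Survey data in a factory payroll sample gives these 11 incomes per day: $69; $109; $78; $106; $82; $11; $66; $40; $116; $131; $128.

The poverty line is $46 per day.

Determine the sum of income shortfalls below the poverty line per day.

Poor units: $11, $40 (q = 2 of N = 11).
Individual gaps: 46−11 = 35; 46−40 = 6.
Aggregate gap = $41.

$41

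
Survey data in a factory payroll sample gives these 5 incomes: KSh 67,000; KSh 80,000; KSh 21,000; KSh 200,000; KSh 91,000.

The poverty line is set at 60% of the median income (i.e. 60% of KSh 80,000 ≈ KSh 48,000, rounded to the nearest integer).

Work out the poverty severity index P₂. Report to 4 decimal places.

Below z: KSh 21,000 (q = 1 of N = 5).
Shortfall ratios: (48000−21000)/48000 = 0.5625.
Squared: 0.3164.
Sum = 0.316406; P₂ = 0.316406 / 5 = 0.0633.

0.0633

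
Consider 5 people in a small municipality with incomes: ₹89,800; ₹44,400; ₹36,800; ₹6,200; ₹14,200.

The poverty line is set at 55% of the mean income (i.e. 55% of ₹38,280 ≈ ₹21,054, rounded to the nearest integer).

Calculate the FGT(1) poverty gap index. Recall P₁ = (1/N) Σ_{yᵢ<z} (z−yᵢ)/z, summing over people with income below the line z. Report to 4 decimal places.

0.2062

Below z: ₹6,200, ₹14,200 (q = 2 of N = 5).
Gap ratios (z−y)/z: (21054−6200)/21054 = 0.7055; (21054−14200)/21054 = 0.3255.
Σ = 1.031063. Dividing by the full population N = 5 gives P₁ = 0.2062.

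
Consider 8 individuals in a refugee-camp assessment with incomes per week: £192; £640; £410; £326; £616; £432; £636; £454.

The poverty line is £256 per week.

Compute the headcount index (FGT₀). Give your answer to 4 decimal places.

0.1250

1 of the 8 individuals have income below £256.
H = 1/8 = 0.1250.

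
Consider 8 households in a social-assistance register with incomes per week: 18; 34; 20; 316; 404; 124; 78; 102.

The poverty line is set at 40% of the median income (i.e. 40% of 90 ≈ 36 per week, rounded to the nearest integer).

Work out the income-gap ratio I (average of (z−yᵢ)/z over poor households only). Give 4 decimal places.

Poor units: 18, 20, 34 (q = 3 of N = 8).
Shortfall ratios (z−y)/z: 0.5000, 0.4444, 0.0556; sum = 1.000000.
The income-gap ratio divides by q (the poor only): 1.000000 / 3 = 0.3333.

0.3333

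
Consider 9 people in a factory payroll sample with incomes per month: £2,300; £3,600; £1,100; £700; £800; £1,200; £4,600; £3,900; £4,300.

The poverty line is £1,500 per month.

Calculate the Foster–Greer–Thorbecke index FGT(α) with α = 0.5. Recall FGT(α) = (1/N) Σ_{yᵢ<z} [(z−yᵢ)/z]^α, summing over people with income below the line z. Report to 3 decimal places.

0.264

Poor units: £700, £800, £1,100, £1,200 (q = 4 of N = 9).
Shortfall ratios: (1500−700)/1500 = 0.5333; (1500−800)/1500 = 0.4667; (1500−1100)/1500 = 0.2667; (1500−1200)/1500 = 0.2000.
Raised to α = 0.5: 0.73030; 0.68313; 0.51640; 0.44721.
Sum = 2.377038; FGT(0.5) = 2.377038 / 9 = 0.264.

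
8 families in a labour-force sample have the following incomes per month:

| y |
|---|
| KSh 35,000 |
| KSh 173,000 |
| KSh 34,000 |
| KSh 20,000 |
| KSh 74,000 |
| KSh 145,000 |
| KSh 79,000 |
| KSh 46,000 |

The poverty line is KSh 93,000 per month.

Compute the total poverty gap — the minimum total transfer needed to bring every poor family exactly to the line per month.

Below the line: KSh 20,000, KSh 34,000, KSh 35,000, KSh 46,000, KSh 74,000, KSh 79,000 (q = 6 of N = 8).
Individual gaps: 93000−20000 = 73000; 93000−34000 = 59000; 93000−35000 = 58000; 93000−46000 = 47000; 93000−74000 = 19000; 93000−79000 = 14000.
Aggregate gap = KSh 270,000.

KSh 270,000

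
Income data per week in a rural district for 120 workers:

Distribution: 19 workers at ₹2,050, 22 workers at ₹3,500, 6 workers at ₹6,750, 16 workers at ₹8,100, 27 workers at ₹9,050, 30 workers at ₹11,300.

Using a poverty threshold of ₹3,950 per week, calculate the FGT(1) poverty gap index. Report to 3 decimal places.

Incomes under z: 19×₹2,050, 22×₹3,500 (q = 41 of N = 120).
Gap ratios (z−y)/z: (3950−2050)/3950 = 0.4810 (×19); (3950−3500)/3950 = 0.1139 (×22).
Sum of shortfalls = 11.645570; P₁ averages over all N: 11.645570 / 120 = 0.097.

0.097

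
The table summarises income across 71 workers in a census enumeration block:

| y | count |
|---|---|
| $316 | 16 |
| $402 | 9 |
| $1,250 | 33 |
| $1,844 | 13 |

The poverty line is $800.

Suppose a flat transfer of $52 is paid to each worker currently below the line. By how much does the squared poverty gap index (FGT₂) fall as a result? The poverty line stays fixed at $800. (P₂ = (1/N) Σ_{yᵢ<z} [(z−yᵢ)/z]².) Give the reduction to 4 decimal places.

Before: below the line — 16×$316, 9×$402; squared poverty gap index (FGT₂) = 0.113859.
After the $52 transfer: below the line — 16×$368, 9×$454; squared poverty gap index (FGT₂) = 0.089424.
Reduction = 0.113859 − 0.089424 = 0.0244.

0.0244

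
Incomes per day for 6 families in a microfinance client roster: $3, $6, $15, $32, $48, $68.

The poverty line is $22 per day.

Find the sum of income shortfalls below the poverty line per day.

Incomes under z: $3, $6, $15 (q = 3 of N = 6).
Individual gaps: 22−3 = 19; 22−6 = 16; 22−15 = 7.
Aggregate gap = $42.

$42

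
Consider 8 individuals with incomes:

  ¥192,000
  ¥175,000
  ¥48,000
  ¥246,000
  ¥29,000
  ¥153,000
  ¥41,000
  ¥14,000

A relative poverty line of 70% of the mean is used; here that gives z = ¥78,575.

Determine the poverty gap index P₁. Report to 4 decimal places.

Below z: ¥14,000, ¥29,000, ¥41,000, ¥48,000 (q = 4 of N = 8).
Gap ratios (z−y)/z: (78575−14000)/78575 = 0.8218; (78575−29000)/78575 = 0.6309; (78575−41000)/78575 = 0.4782; (78575−48000)/78575 = 0.3891.
Sum of shortfalls = 2.320076; P₁ averages over all N: 2.320076 / 8 = 0.2900.

0.2900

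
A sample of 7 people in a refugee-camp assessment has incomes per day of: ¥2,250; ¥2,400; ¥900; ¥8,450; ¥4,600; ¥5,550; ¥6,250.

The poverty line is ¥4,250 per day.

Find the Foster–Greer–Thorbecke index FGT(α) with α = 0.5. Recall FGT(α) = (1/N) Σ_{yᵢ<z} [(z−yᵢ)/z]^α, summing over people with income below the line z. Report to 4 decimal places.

Below z: ¥900, ¥2,250, ¥2,400 (q = 3 of N = 7).
Normalized shortfalls: (4250−900)/4250 = 0.7882; (4250−2250)/4250 = 0.4706; (4250−2400)/4250 = 0.4353.
Raised to α = 0.5: 0.88783; 0.68599; 0.65977.
Sum = 2.233589; FGT(0.5) = 2.233589 / 7 = 0.3191.

0.3191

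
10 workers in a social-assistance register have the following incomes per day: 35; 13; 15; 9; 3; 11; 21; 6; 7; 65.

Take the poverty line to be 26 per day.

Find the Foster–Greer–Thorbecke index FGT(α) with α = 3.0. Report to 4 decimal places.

0.2217

Below the line: 3, 6, 7, 9, 11, 13, 15, 21 (q = 8 of N = 10).
Shortfall ratios: (26−3)/26 = 0.8846; (26−6)/26 = 0.7692; (26−7)/26 = 0.7308; (26−9)/26 = 0.6538; (26−11)/26 = 0.5769; (26−13)/26 = 0.5000; (26−15)/26 = 0.4231; (26−21)/26 = 0.1923.
Raised to α = 3.0: 0.69225; 0.45517; 0.39025; 0.27953; 0.19202; 0.12500; 0.07573; 0.00711.
Sum = 2.217057; FGT(3.0) = 2.217057 / 10 = 0.2217.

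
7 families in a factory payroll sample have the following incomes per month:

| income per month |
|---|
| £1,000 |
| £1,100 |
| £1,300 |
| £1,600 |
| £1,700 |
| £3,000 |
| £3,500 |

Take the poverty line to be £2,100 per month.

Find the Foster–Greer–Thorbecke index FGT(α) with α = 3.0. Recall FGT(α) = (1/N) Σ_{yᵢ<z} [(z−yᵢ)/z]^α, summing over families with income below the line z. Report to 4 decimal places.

0.0468

Incomes under z: £1,000, £1,100, £1,300, £1,600, £1,700 (q = 5 of N = 7).
Shortfall ratios: (2100−1000)/2100 = 0.5238; (2100−1100)/2100 = 0.4762; (2100−1300)/2100 = 0.3810; (2100−1600)/2100 = 0.2381; (2100−1700)/2100 = 0.1905.
Raised to α = 3.0: 0.14372; 0.10798; 0.05529; 0.01350; 0.00691.
Sum = 0.327394; FGT(3.0) = 0.327394 / 7 = 0.0468.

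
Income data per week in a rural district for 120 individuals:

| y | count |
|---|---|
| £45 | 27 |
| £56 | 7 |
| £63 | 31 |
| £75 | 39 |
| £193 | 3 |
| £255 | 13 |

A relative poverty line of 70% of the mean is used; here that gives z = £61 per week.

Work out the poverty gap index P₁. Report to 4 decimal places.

Below the line: 27×£45, 7×£56 (q = 34 of N = 120).
Normalized shortfalls: (61−45)/61 = 0.2623 (×27); (61−56)/61 = 0.0820 (×7).
Σ = 7.655738. Dividing by the full population N = 120 gives P₁ = 0.0638.

0.0638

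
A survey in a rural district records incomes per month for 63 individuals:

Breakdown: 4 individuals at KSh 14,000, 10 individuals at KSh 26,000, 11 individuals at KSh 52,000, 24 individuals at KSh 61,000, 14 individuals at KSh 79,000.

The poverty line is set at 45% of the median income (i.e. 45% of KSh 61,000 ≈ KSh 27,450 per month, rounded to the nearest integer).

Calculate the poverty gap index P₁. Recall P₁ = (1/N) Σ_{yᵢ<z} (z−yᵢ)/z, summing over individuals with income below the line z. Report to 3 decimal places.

0.039

Poor units: 4×KSh 14,000, 10×KSh 26,000 (q = 14 of N = 63).
Shortfall ratios: (27450−14000)/27450 = 0.4900 (×4); (27450−26000)/27450 = 0.0528 (×10).
Sum of shortfalls = 2.488160; P₁ averages over all N: 2.488160 / 63 = 0.039.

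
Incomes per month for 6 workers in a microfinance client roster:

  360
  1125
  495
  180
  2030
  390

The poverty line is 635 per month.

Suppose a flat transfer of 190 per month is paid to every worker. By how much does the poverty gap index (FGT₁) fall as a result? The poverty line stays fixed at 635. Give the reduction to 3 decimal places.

Before: below the line — 180, 360, 390, 495; poverty gap index (FGT₁) = 0.29265.
After the 190 transfer: below the line — 370, 550, 580; poverty gap index (FGT₁) = 0.10630.
Reduction = 0.29265 − 0.10630 = 0.186.

0.186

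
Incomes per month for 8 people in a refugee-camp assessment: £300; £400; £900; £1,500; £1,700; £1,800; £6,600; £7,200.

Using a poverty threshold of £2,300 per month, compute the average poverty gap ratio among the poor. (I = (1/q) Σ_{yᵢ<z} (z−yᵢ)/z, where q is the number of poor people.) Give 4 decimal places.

Below the line: £300, £400, £900, £1,500, £1,700, £1,800 (q = 6 of N = 8).
Shortfall ratios (z−y)/z: 0.8696, 0.8261, 0.6087, 0.3478, 0.2609, 0.2174; sum = 3.130435.
The income-gap ratio divides by q (the poor only): 3.130435 / 6 = 0.5217.

0.5217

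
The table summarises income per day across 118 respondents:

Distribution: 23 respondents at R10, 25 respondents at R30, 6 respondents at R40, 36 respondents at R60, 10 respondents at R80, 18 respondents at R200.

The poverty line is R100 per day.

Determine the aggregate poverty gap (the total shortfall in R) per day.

R5,820

Below z: 23×R10, 25×R30, 6×R40, 36×R60, 10×R80 (q = 100 of N = 118).
Individual gaps: 23×(100−10) = 2070; 25×(100−30) = 1750; 6×(100−40) = 360; 36×(100−60) = 1440; 10×(100−80) = 200.
Aggregate gap = R5,820.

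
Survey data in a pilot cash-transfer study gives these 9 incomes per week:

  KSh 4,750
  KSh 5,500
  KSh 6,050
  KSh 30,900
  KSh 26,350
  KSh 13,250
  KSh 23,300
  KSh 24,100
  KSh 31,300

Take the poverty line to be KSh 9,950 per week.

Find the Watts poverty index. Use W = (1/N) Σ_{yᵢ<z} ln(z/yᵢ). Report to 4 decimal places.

0.2033

Below z: KSh 4,750, KSh 5,500, KSh 6,050 (q = 3 of N = 9).
ln(z/y) terms: ln(9950/4750) = 0.7394; ln(9950/5500) = 0.5928; ln(9950/6050) = 0.4975.
W = 1.829767 / 9 = 0.2033.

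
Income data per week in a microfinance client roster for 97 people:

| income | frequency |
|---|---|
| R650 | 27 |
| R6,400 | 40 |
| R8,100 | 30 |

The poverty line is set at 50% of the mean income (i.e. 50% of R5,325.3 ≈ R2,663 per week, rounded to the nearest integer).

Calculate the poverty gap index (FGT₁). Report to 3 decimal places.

Incomes under z: 27×R650 (q = 27 of N = 97).
Gap ratios (z−y)/z: (2663−650)/2663 = 0.7559 (×27).
Sum of shortfalls = 20.409688; P₁ averages over all N: 20.409688 / 97 = 0.210.

0.210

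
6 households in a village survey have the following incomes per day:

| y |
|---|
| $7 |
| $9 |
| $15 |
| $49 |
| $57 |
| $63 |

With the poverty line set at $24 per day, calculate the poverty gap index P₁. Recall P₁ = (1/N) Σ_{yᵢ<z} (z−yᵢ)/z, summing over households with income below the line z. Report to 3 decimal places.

Below z: $7, $9, $15 (q = 3 of N = 6).
Relative gaps: (24−7)/24 = 0.7083; (24−9)/24 = 0.6250; (24−15)/24 = 0.3750.
Σ = 1.708333. Dividing by the full population N = 6 gives P₁ = 0.285.

0.285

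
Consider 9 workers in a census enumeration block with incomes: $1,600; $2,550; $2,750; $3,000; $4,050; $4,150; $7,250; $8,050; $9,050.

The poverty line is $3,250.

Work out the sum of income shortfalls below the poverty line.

$3,100

Below z: $1,600, $2,550, $2,750, $3,000 (q = 4 of N = 9).
Individual gaps: 3250−1600 = 1650; 3250−2550 = 700; 3250−2750 = 500; 3250−3000 = 250.
Aggregate gap = $3,100.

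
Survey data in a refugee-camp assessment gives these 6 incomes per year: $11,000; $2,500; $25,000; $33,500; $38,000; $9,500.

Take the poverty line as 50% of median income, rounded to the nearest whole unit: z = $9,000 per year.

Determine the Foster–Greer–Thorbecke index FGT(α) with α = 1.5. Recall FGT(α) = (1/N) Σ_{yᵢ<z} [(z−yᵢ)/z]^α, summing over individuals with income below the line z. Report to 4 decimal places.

0.1023

Incomes under z: $2,500 (q = 1 of N = 6).
Relative gaps: (9000−2500)/9000 = 0.7222.
Raised to α = 1.5: 0.61377.
Sum = 0.613771; FGT(1.5) = 0.613771 / 6 = 0.1023.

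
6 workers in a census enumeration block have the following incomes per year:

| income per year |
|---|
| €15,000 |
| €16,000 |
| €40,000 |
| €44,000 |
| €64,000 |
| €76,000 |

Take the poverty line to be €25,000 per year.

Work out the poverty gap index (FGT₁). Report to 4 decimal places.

0.1267

Incomes under z: €15,000, €16,000 (q = 2 of N = 6).
Normalized shortfalls: (25000−15000)/25000 = 0.4000; (25000−16000)/25000 = 0.3600.
Sum of shortfalls = 0.760000; P₁ averages over all N: 0.760000 / 6 = 0.1267.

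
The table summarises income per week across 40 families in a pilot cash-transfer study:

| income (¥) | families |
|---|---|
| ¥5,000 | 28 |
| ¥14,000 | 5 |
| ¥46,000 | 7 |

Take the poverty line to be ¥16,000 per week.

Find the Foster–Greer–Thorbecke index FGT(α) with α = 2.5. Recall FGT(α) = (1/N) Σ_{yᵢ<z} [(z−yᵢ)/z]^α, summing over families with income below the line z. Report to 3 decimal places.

0.275

Below the line: 28×¥5,000, 5×¥14,000 (q = 33 of N = 40).
Gap ratios (z−y)/z: (16000−5000)/16000 = 0.6875 (×28); (16000−14000)/16000 = 0.1250 (×5).
Raised to α = 2.5: 0.39191 (×28); 0.00552 (×5).
Sum = 11.000985; FGT(2.5) = 11.000985 / 40 = 0.275.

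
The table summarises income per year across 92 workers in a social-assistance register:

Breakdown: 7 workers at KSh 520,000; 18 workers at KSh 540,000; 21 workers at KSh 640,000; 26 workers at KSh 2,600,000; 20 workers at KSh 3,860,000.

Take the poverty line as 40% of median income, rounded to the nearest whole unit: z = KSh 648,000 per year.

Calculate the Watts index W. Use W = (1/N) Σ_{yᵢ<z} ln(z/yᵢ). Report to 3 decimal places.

0.055

Below the line: 7×KSh 520,000, 18×KSh 540,000, 21×KSh 640,000 (q = 46 of N = 92).
Log gaps: ln(648000/520000) = 0.2201 (×7); ln(648000/540000) = 0.1823 (×18); ln(648000/640000) = 0.0124 (×21).
W = 5.083094 / 92 = 0.055.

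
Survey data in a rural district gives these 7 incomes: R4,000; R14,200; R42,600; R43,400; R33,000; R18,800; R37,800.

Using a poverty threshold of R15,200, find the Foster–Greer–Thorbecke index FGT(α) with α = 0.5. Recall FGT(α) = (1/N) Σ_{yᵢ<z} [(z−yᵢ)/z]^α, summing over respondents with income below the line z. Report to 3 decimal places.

Incomes under z: R4,000, R14,200 (q = 2 of N = 7).
Shortfall ratios: (15200−4000)/15200 = 0.7368; (15200−14200)/15200 = 0.0658.
Raised to α = 0.5: 0.85840; 0.25649.
Sum = 1.114890; FGT(0.5) = 1.114890 / 7 = 0.159.

0.159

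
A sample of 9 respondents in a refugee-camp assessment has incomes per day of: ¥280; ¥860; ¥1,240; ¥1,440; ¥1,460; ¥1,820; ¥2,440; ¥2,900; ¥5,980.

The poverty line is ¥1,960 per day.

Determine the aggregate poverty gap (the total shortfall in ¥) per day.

¥4,660

Incomes under z: ¥280, ¥860, ¥1,240, ¥1,440, ¥1,460, ¥1,820 (q = 6 of N = 9).
Individual gaps: 1960−280 = 1680; 1960−860 = 1100; 1960−1240 = 720; 1960−1440 = 520; 1960−1460 = 500; 1960−1820 = 140.
Aggregate gap = ¥4,660.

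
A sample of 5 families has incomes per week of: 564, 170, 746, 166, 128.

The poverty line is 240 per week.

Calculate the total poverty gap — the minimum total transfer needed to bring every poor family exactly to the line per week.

Incomes under z: 128, 166, 170 (q = 3 of N = 5).
Individual gaps: 240−128 = 112; 240−166 = 74; 240−170 = 70.
Aggregate gap = 256.

256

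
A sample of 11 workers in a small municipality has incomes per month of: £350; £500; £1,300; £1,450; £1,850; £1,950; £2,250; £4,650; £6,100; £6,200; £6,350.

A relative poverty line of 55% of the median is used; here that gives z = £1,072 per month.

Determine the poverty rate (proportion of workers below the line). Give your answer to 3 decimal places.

2 of the 11 workers have income below £1,072.
H = 2/11 = 0.182.

0.182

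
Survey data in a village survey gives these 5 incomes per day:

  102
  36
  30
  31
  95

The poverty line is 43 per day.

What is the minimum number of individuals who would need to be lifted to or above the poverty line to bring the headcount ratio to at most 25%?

Currently q = 3 of N = 5 are below the line (H = 0.600).
A headcount ratio of at most 25% allows at most ⌊0.25 × 5⌋ = 1 poor individuals.
So at least 3 − 1 = 2 must be lifted.

2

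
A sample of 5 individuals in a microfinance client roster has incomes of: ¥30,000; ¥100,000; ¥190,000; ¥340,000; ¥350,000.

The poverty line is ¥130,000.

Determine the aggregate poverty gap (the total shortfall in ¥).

¥130,000

Below z: ¥30,000, ¥100,000 (q = 2 of N = 5).
Individual gaps: 130000−30000 = 100000; 130000−100000 = 30000.
Aggregate gap = ¥130,000.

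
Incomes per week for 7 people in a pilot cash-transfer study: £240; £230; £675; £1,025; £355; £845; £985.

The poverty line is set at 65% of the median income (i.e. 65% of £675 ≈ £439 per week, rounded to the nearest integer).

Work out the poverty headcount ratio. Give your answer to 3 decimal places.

3 of the 7 people have income below £439.
H = 3/7 = 0.429.

0.429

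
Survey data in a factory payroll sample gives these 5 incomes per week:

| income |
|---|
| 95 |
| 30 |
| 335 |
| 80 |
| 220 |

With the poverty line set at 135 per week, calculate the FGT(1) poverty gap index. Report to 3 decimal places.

Below z: 30, 80, 95 (q = 3 of N = 5).
Gap ratios (z−y)/z: (135−30)/135 = 0.7778; (135−80)/135 = 0.4074; (135−95)/135 = 0.2963.
Σ = 1.481481. Dividing by the full population N = 5 gives P₁ = 0.296.

0.296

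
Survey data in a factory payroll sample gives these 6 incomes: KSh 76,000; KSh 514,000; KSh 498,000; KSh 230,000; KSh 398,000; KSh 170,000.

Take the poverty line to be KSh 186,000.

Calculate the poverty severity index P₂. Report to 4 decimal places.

0.0595

Poor units: KSh 76,000, KSh 170,000 (q = 2 of N = 6).
Normalized shortfalls: (186000−76000)/186000 = 0.5914; (186000−170000)/186000 = 0.0860.
Squared: 0.3498; 0.0074.
Sum = 0.357151; P₂ = 0.357151 / 6 = 0.0595.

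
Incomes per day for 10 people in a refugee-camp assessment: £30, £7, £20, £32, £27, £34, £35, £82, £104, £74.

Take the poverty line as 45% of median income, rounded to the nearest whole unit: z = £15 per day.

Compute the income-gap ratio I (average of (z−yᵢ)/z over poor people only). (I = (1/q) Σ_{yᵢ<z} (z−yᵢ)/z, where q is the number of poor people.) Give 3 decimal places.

Poor units: £7 (q = 1 of N = 10).
Shortfall ratios (z−y)/z: 0.5333; sum = 0.533333.
I averages over the q = 1 poor units only: 0.533333 / 1 = 0.533.

0.533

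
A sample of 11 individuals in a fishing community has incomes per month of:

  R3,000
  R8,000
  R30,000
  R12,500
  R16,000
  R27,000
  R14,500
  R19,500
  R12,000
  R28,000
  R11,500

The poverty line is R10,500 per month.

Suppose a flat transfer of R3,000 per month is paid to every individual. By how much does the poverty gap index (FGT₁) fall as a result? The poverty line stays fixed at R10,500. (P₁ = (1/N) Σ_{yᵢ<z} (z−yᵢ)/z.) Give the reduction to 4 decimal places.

Before: below the line — R3,000, R8,000; poverty gap index (FGT₁) = 0.086580.
After the R3,000 transfer: below the line — R6,000; poverty gap index (FGT₁) = 0.038961.
Reduction = 0.086580 − 0.038961 = 0.0476.

0.0476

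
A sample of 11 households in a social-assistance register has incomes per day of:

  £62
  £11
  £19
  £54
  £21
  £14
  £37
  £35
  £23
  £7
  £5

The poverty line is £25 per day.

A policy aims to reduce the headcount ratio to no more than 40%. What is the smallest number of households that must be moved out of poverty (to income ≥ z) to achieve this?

3

Currently q = 7 of N = 11 are below the line (H = 0.636).
A headcount ratio of at most 40% allows at most ⌊0.40 × 11⌋ = 4 poor households.
So at least 7 − 4 = 3 must be lifted.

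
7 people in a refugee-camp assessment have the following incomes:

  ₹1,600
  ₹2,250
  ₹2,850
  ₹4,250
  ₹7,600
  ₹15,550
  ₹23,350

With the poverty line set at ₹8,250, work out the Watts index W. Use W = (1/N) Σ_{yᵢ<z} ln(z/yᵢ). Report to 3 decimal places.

0.678

Below z: ₹1,600, ₹2,250, ₹2,850, ₹4,250, ₹7,600 (q = 5 of N = 7).
ln(z/y) terms: ln(8250/1600) = 1.6402; ln(8250/2250) = 1.2993; ln(8250/2850) = 1.0629; ln(8250/4250) = 0.6633; ln(8250/7600) = 0.0821.
W = 4.747746 / 7 = 0.678.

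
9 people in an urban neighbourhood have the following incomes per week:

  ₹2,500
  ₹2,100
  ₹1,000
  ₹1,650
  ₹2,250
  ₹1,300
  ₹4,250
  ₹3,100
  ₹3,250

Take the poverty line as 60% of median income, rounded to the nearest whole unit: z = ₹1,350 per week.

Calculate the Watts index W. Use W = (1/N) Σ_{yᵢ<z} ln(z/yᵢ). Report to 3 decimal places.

Poor units: ₹1,000, ₹1,300 (q = 2 of N = 9).
Log shortfalls: ln(1350/1000) = 0.3001; ln(1350/1300) = 0.0377.
W = 0.337845 / 9 = 0.038.

0.038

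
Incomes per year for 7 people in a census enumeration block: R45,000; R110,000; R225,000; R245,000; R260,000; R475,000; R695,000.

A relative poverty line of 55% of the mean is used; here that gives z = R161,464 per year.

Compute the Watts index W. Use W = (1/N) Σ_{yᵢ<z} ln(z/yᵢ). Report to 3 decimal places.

Poor units: R45,000, R110,000 (q = 2 of N = 7).
Log gaps: ln(161464/45000) = 1.2776; ln(161464/110000) = 0.3838.
W = 1.661422 / 7 = 0.237.

0.237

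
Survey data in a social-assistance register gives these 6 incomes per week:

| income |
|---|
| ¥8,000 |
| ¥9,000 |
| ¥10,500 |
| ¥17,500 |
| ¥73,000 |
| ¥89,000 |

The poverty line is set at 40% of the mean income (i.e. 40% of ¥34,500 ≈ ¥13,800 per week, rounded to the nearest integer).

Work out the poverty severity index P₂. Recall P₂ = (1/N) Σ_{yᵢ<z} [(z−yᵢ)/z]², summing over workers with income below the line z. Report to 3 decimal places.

Below the line: ¥8,000, ¥9,000, ¥10,500 (q = 3 of N = 6).
Normalized shortfalls: (13800−8000)/13800 = 0.4203; (13800−9000)/13800 = 0.3478; (13800−10500)/13800 = 0.2391.
Squared: 0.1766; 0.1210; 0.0572.
Sum = 0.354810; P₂ = 0.354810 / 6 = 0.059.

0.059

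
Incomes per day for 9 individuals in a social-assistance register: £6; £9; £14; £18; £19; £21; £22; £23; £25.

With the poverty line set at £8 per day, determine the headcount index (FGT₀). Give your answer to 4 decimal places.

1 of the 9 individuals have income below £8.
H = 1/9 = 0.1111.

0.1111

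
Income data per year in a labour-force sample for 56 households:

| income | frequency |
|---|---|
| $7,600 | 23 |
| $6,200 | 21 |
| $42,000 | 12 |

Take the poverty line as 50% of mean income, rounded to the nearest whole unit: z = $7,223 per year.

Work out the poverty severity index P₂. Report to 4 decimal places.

0.0075

Poor units: 21×$6,200 (q = 21 of N = 56).
Shortfall ratios: (7223−6200)/7223 = 0.1416 (×21).
Squared: 0.0201 (×21).
Sum = 0.421246; P₂ = 0.421246 / 56 = 0.0075.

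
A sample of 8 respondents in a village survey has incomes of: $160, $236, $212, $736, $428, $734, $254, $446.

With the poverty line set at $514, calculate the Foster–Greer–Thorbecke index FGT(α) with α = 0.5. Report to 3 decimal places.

Poor units: $160, $212, $236, $254, $428, $446 (q = 6 of N = 8).
Gap ratios (z−y)/z: (514−160)/514 = 0.6887; (514−212)/514 = 0.5875; (514−236)/514 = 0.5409; (514−254)/514 = 0.5058; (514−428)/514 = 0.1673; (514−446)/514 = 0.1323.
Raised to α = 0.5: 0.82989; 0.76652; 0.73543; 0.71122; 0.40904; 0.36372.
Sum = 3.815824; FGT(0.5) = 3.815824 / 8 = 0.477.

0.477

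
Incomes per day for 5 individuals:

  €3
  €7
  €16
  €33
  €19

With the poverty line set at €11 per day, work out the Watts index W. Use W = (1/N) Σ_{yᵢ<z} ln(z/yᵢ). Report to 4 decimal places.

0.3503

Below z: €3, €7 (q = 2 of N = 5).
Log gaps: ln(11/3) = 1.2993; ln(11/7) = 0.4520.
W = 1.751268 / 5 = 0.3503.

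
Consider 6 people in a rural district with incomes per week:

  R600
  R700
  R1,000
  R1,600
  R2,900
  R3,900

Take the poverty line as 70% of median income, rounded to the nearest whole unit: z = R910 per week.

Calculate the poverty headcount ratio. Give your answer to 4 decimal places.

2 of the 6 people have income below R910.
H = 2/6 = 0.3333.

0.3333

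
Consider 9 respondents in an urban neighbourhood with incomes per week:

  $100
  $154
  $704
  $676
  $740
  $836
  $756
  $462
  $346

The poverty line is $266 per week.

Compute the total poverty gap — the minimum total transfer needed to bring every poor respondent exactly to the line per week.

$278

Poor units: $100, $154 (q = 2 of N = 9).
Individual gaps: 266−100 = 166; 266−154 = 112.
Aggregate gap = $278.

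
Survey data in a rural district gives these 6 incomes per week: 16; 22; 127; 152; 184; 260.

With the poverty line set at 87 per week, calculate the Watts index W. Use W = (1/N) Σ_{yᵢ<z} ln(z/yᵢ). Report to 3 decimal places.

0.511

Poor units: 16, 22 (q = 2 of N = 6).
Log gaps: ln(87/16) = 1.6933; ln(87/22) = 1.3749.
W = 3.068185 / 6 = 0.511.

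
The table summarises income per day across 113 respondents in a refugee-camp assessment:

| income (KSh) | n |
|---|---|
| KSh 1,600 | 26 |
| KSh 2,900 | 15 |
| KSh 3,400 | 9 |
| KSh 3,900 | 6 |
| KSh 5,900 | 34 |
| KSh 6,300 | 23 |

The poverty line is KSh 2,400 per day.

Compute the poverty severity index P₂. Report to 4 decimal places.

Below the line: 26×KSh 1,600 (q = 26 of N = 113).
Relative gaps: (2400−1600)/2400 = 0.3333 (×26).
Squared: 0.1111 (×26).
Sum = 2.888889; P₂ = 2.888889 / 113 = 0.0256.

0.0256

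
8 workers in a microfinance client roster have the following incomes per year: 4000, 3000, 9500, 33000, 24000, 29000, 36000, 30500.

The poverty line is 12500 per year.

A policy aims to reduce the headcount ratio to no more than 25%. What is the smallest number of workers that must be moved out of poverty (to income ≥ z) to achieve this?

3 of the 8 workers are poor, so H = 3/8 = 0.375.
A headcount ratio of at most 25% allows at most ⌊0.25 × 8⌋ = 2 poor workers.
So at least 3 − 2 = 1 must be lifted.

1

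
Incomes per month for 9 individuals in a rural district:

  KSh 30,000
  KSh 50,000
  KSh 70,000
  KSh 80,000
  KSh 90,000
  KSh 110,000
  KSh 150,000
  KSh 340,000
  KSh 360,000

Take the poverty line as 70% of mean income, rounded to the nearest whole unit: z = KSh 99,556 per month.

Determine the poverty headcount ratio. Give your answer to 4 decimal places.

0.5556

5 of the 9 individuals have income below KSh 99,556.
H = 5/9 = 0.5556.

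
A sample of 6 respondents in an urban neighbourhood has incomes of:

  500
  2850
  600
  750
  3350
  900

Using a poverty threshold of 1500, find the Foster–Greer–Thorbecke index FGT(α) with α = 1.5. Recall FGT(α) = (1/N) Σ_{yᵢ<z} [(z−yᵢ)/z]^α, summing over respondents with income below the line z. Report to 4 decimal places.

Below z: 500, 600, 750, 900 (q = 4 of N = 6).
Normalized shortfalls: (1500−500)/1500 = 0.6667; (1500−600)/1500 = 0.6000; (1500−750)/1500 = 0.5000; (1500−900)/1500 = 0.4000.
Raised to α = 1.5: 0.54433; 0.46476; 0.35355; 0.25298.
Sum = 1.615625; FGT(1.5) = 1.615625 / 6 = 0.2693.

0.2693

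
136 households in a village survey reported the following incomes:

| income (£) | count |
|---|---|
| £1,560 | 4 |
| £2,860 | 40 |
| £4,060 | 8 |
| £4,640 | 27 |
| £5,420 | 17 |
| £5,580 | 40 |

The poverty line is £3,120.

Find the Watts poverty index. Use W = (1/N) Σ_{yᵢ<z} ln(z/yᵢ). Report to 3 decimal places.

Below z: 4×£1,560, 40×£2,860 (q = 44 of N = 136).
ln(z/y) terms: ln(3120/1560) = 0.6931 (×4); ln(3120/2860) = 0.0870 (×40).
W = 6.253044 / 136 = 0.046.

0.046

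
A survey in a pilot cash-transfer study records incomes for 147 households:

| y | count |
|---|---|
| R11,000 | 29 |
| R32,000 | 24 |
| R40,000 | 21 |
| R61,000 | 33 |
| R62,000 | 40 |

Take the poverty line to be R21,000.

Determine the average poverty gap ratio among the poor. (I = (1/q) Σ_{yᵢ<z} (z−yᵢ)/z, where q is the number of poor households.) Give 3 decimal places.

0.476

Poor units: 29×R11,000 (q = 29 of N = 147).
Shortfall ratios (z−y)/z: 0.4762 (×29); sum = 13.809524.
I averages over the q = 29 poor units only: 13.809524 / 29 = 0.476.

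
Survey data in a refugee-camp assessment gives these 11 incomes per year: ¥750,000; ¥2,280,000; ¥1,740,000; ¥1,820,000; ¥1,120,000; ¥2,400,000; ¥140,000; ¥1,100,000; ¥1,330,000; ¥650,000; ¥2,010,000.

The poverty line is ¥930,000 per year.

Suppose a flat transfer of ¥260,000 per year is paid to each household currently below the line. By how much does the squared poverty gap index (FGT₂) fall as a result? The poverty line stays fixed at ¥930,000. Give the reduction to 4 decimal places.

Before: below the line — ¥140,000, ¥650,000, ¥750,000; squared poverty gap index (FGT₂) = 0.077245.
After the ¥260,000 transfer: below the line — ¥400,000, ¥910,000; squared poverty gap index (FGT₂) = 0.029567.
Reduction = 0.077245 − 0.029567 = 0.0477.

0.0477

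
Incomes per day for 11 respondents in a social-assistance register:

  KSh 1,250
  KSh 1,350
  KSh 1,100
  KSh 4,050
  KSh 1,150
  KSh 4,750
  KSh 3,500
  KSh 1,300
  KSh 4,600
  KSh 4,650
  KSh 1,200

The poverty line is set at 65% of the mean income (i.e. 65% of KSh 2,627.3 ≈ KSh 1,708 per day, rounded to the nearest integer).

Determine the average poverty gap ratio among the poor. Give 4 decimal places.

Below z: KSh 1,100, KSh 1,150, KSh 1,200, KSh 1,250, KSh 1,300, KSh 1,350 (q = 6 of N = 11).
Shortfall ratios (z−y)/z: 0.3560, 0.3267, 0.2974, 0.2681, 0.2389, 0.2096; sum = 1.696721.
I averages over the q = 6 poor units only: 1.696721 / 6 = 0.2828.

0.2828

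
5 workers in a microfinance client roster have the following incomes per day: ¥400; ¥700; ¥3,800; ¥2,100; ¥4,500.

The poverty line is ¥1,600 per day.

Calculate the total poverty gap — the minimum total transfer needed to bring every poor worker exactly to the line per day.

¥2,100

Below the line: ¥400, ¥700 (q = 2 of N = 5).
Individual gaps: 1600−400 = 1200; 1600−700 = 900.
Aggregate gap = ¥2,100.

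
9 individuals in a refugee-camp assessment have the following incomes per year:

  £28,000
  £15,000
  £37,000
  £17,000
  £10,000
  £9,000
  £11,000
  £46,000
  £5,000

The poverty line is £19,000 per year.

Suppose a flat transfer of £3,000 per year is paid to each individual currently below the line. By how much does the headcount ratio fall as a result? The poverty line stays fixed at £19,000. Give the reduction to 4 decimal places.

0.1111

Before: below the line — £5,000, £9,000, £10,000, £11,000, £15,000, £17,000; headcount ratio = 0.666667.
After the £3,000 transfer: below the line — £8,000, £12,000, £13,000, £14,000, £18,000; headcount ratio = 0.555556.
Reduction = 0.666667 − 0.555556 = 0.1111.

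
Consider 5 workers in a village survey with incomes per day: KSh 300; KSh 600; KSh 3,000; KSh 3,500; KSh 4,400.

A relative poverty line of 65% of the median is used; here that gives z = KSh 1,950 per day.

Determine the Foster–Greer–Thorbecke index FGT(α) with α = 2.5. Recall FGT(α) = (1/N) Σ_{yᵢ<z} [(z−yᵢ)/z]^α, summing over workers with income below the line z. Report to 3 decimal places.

Below z: KSh 300, KSh 600 (q = 2 of N = 5).
Normalized shortfalls: (1950−300)/1950 = 0.8462; (1950−600)/1950 = 0.6923.
Raised to α = 2.5: 0.65860; 0.39879.
Sum = 1.057396; FGT(2.5) = 1.057396 / 5 = 0.211.

0.211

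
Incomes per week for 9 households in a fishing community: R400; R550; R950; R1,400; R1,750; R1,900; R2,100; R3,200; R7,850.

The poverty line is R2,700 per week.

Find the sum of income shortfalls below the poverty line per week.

R9,850

Below z: R400, R550, R950, R1,400, R1,750, R1,900, R2,100 (q = 7 of N = 9).
Individual gaps: 2700−400 = 2300; 2700−550 = 2150; 2700−950 = 1750; 2700−1400 = 1300; 2700−1750 = 950; 2700−1900 = 800; 2700−2100 = 600.
Aggregate gap = R9,850.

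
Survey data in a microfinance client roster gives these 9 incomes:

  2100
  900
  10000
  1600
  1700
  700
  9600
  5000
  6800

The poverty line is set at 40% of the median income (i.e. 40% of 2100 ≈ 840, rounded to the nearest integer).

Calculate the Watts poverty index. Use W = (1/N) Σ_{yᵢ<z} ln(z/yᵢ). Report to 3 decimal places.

0.020

Below z: 700 (q = 1 of N = 9).
Log shortfalls: ln(840/700) = 0.1823.
W = 0.182322 / 9 = 0.020.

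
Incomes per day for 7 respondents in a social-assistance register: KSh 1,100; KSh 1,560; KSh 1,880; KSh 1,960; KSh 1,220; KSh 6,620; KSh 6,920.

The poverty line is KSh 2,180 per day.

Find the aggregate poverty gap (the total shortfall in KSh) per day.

KSh 3,180

Below z: KSh 1,100, KSh 1,220, KSh 1,560, KSh 1,880, KSh 1,960 (q = 5 of N = 7).
Individual gaps: 2180−1100 = 1080; 2180−1220 = 960; 2180−1560 = 620; 2180−1880 = 300; 2180−1960 = 220.
Aggregate gap = KSh 3,180.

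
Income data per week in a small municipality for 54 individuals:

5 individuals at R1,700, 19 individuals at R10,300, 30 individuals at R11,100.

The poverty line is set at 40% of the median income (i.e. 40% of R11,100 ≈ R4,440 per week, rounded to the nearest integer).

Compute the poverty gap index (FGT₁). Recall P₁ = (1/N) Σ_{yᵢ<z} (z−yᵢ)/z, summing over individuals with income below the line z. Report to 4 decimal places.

0.0571

Incomes under z: 5×R1,700 (q = 5 of N = 54).
Gap ratios (z−y)/z: (4440−1700)/4440 = 0.6171 (×5).
Sum of shortfalls = 3.085586; P₁ averages over all N: 3.085586 / 54 = 0.0571.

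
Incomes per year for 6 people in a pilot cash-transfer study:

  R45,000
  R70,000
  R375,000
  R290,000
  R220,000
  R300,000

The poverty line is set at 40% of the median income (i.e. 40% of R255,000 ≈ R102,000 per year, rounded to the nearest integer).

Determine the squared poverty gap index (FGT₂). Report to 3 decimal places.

0.068

Below the line: R45,000, R70,000 (q = 2 of N = 6).
Relative gaps: (102000−45000)/102000 = 0.5588; (102000−70000)/102000 = 0.3137.
Squared: 0.3123; 0.0984.
Sum = 0.410707; P₂ = 0.410707 / 6 = 0.068.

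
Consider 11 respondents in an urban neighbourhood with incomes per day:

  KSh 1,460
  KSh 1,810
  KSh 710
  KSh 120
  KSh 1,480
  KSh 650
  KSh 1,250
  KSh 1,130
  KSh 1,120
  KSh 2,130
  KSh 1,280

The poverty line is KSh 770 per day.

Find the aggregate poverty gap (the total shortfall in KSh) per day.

KSh 830

Incomes under z: KSh 120, KSh 650, KSh 710 (q = 3 of N = 11).
Individual gaps: 770−120 = 650; 770−650 = 120; 770−710 = 60.
Aggregate gap = KSh 830.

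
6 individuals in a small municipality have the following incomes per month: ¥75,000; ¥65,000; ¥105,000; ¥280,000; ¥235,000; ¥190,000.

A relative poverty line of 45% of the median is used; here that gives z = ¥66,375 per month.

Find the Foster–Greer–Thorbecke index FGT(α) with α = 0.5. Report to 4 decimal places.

Incomes under z: ¥65,000 (q = 1 of N = 6).
Relative gaps: (66375−65000)/66375 = 0.0207.
Raised to α = 0.5: 0.14393.
Sum = 0.143929; FGT(0.5) = 0.143929 / 6 = 0.0240.

0.0240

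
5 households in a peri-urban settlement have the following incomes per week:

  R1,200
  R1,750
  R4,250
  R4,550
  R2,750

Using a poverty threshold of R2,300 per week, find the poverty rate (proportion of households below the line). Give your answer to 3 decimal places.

2 of the 5 households have income below R2,300.
H = 2/5 = 0.400.

0.400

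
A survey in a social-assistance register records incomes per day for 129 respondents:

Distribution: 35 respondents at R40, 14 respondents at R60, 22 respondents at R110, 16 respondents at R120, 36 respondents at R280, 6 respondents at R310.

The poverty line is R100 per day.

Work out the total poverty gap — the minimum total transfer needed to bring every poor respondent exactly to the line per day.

R2,660

Below the line: 35×R40, 14×R60 (q = 49 of N = 129).
Individual gaps: 35×(100−40) = 2100; 14×(100−60) = 560.
Aggregate gap = R2,660.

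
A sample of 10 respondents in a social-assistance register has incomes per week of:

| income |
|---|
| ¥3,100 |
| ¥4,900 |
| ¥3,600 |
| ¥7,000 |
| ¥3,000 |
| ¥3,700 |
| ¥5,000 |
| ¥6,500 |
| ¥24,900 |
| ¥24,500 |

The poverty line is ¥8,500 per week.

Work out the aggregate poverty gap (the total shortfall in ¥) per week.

Incomes under z: ¥3,000, ¥3,100, ¥3,600, ¥3,700, ¥4,900, ¥5,000, ¥6,500, ¥7,000 (q = 8 of N = 10).
Individual gaps: 8500−3000 = 5500; 8500−3100 = 5400; 8500−3600 = 4900; 8500−3700 = 4800; 8500−4900 = 3600; 8500−5000 = 3500; 8500−6500 = 2000; 8500−7000 = 1500.
Aggregate gap = ¥31,200.

¥31,200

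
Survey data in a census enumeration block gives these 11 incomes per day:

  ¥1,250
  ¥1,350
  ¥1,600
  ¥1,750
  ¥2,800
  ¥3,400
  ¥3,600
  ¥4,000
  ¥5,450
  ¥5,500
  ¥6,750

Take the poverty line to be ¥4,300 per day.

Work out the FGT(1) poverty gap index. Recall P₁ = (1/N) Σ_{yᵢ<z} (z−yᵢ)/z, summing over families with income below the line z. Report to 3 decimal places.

0.310

Below the line: ¥1,250, ¥1,350, ¥1,600, ¥1,750, ¥2,800, ¥3,400, ¥3,600, ¥4,000 (q = 8 of N = 11).
Normalized shortfalls: (4300−1250)/4300 = 0.7093; (4300−1350)/4300 = 0.6860; (4300−1600)/4300 = 0.6279; (4300−1750)/4300 = 0.5930; (4300−2800)/4300 = 0.3488; (4300−3400)/4300 = 0.2093; (4300−3600)/4300 = 0.1628; (4300−4000)/4300 = 0.0698.
Σ = 3.406977. Dividing by the full population N = 11 gives P₁ = 0.310.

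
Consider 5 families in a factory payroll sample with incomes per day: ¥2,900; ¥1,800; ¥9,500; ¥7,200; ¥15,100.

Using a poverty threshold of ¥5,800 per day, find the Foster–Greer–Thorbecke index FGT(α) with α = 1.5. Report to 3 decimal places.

Below the line: ¥1,800, ¥2,900 (q = 2 of N = 5).
Relative gaps: (5800−1800)/5800 = 0.6897; (5800−2900)/5800 = 0.5000.
Raised to α = 1.5: 0.57273; 0.35355.
Sum = 0.926281; FGT(1.5) = 0.926281 / 5 = 0.185.

0.185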